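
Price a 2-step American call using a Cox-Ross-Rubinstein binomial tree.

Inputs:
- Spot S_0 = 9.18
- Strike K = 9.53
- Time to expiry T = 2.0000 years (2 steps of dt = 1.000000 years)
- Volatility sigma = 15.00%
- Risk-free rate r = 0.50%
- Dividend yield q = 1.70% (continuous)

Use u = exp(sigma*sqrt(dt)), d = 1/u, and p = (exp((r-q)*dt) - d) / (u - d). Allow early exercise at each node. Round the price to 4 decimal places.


dt = T/N = 1.000000
u = exp(sigma*sqrt(dt)) = 1.161834; d = 1/u = 0.860708
p = (exp((r-q)*dt) - d) / (u - d) = 0.422958
Discount per step: exp(-r*dt) = 0.995012
Stock lattice S(k, i) with i counting down-moves:
  k=0: S(0,0) = 9.1800
  k=1: S(1,0) = 10.6656; S(1,1) = 7.9013
  k=2: S(2,0) = 12.3917; S(2,1) = 9.1800; S(2,2) = 6.8007
Terminal payoffs V(N, i) = max(S_T - K, 0):
  V(2,0) = 2.861704; V(2,1) = 0.000000; V(2,2) = 0.000000
Backward induction: V(k, i) = exp(-r*dt) * [p * V(k+1, i) + (1-p) * V(k+1, i+1)]; then take max(V_cont, immediate exercise) for American.
  V(1,0) = exp(-r*dt) * [p*2.861704 + (1-p)*0.000000] = 1.204343; exercise = 1.135638; V(1,0) = max -> 1.204343
  V(1,1) = exp(-r*dt) * [p*0.000000 + (1-p)*0.000000] = 0.000000; exercise = 0.000000; V(1,1) = max -> 0.000000
  V(0,0) = exp(-r*dt) * [p*1.204343 + (1-p)*0.000000] = 0.506846; exercise = 0.000000; V(0,0) = max -> 0.506846

Answer: Price = V(0,0) = 0.5068


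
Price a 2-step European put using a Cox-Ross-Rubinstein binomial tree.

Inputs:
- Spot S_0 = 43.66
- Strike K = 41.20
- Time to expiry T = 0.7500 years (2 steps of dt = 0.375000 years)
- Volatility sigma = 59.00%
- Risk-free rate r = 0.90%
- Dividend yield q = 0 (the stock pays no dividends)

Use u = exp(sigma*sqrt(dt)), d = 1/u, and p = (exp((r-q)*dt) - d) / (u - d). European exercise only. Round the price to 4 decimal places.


dt = T/N = 0.375000
u = exp(sigma*sqrt(dt)) = 1.435194; d = 1/u = 0.696770
p = (exp((r-q)*dt) - d) / (u - d) = 0.415223
Discount per step: exp(-r*dt) = 0.996631
Stock lattice S(k, i) with i counting down-moves:
  k=0: S(0,0) = 43.6600
  k=1: S(1,0) = 62.6606; S(1,1) = 30.4210
  k=2: S(2,0) = 89.9300; S(2,1) = 43.6600; S(2,2) = 21.1964
Terminal payoffs V(N, i) = max(K - S_T, 0):
  V(2,0) = 0.000000; V(2,1) = 0.000000; V(2,2) = 20.003568
Backward induction: V(k, i) = exp(-r*dt) * [p * V(k+1, i) + (1-p) * V(k+1, i+1)].
  V(1,0) = exp(-r*dt) * [p*0.000000 + (1-p)*0.000000] = 0.000000
  V(1,1) = exp(-r*dt) * [p*0.000000 + (1-p)*20.003568] = 11.658209
  V(0,0) = exp(-r*dt) * [p*0.000000 + (1-p)*11.658209] = 6.794479

Answer: Price = V(0,0) = 6.7945


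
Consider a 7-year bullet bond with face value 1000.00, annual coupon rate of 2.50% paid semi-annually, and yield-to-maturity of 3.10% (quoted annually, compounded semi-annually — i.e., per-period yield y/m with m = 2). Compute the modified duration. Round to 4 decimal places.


Coupon per period c = face * coupon_rate / m = 12.500000
Periods per year m = 2; per-period yield y/m = 0.015500
Number of cashflows N = 14
Cashflows (t years, CF_t, discount factor 1/(1+y/m)^(m*t), PV):
  t = 0.5000: CF_t = 12.500000, DF = 0.984737, PV = 12.309207
  t = 1.0000: CF_t = 12.500000, DF = 0.969706, PV = 12.121327
  t = 1.5000: CF_t = 12.500000, DF = 0.954905, PV = 11.936314
  t = 2.0000: CF_t = 12.500000, DF = 0.940330, PV = 11.754125
  t = 2.5000: CF_t = 12.500000, DF = 0.925977, PV = 11.574717
  t = 3.0000: CF_t = 12.500000, DF = 0.911844, PV = 11.398047
  t = 3.5000: CF_t = 12.500000, DF = 0.897926, PV = 11.224074
  t = 4.0000: CF_t = 12.500000, DF = 0.884220, PV = 11.052756
  t = 4.5000: CF_t = 12.500000, DF = 0.870724, PV = 10.884053
  t = 5.0000: CF_t = 12.500000, DF = 0.857434, PV = 10.717926
  t = 5.5000: CF_t = 12.500000, DF = 0.844347, PV = 10.554333
  t = 6.0000: CF_t = 12.500000, DF = 0.831459, PV = 10.393238
  t = 6.5000: CF_t = 12.500000, DF = 0.818768, PV = 10.234602
  t = 7.0000: CF_t = 1012.500000, DF = 0.806271, PV = 816.349335
Price P = sum_t PV_t = 962.504055
First compute Macaulay numerator sum_t t * PV_t:
  t * PV_t at t = 0.5000: 6.154604
  t * PV_t at t = 1.0000: 12.121327
  t * PV_t at t = 1.5000: 17.904471
  t * PV_t at t = 2.0000: 23.508250
  t * PV_t at t = 2.5000: 28.936792
  t * PV_t at t = 3.0000: 34.194141
  t * PV_t at t = 3.5000: 39.284259
  t * PV_t at t = 4.0000: 44.211025
  t * PV_t at t = 4.5000: 48.978240
  t * PV_t at t = 5.0000: 53.589628
  t * PV_t at t = 5.5000: 58.048834
  t * PV_t at t = 6.0000: 62.359429
  t * PV_t at t = 6.5000: 66.524912
  t * PV_t at t = 7.0000: 5714.445348
Macaulay duration D = 6210.261258 / 962.504055 = 6.452192
Modified duration = D / (1 + y/m) = 6.452192 / (1 + 0.015500) = 6.353710

Answer: Modified duration = 6.3537


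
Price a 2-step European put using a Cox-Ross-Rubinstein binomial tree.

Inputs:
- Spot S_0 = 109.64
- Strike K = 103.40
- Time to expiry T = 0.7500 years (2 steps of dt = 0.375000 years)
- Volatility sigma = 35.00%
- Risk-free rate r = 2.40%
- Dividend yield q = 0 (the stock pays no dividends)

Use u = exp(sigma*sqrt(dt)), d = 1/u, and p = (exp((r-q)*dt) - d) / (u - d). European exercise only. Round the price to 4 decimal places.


dt = T/N = 0.375000
u = exp(sigma*sqrt(dt)) = 1.239032; d = 1/u = 0.807082
p = (exp((r-q)*dt) - d) / (u - d) = 0.467551
Discount per step: exp(-r*dt) = 0.991040
Stock lattice S(k, i) with i counting down-moves:
  k=0: S(0,0) = 109.6400
  k=1: S(1,0) = 135.8475; S(1,1) = 88.4884
  k=2: S(2,0) = 168.3193; S(2,1) = 109.6400; S(2,2) = 71.4174
Terminal payoffs V(N, i) = max(K - S_T, 0):
  V(2,0) = 0.000000; V(2,1) = 0.000000; V(2,2) = 31.982598
Backward induction: V(k, i) = exp(-r*dt) * [p * V(k+1, i) + (1-p) * V(k+1, i+1)].
  V(1,0) = exp(-r*dt) * [p*0.000000 + (1-p)*0.000000] = 0.000000
  V(1,1) = exp(-r*dt) * [p*0.000000 + (1-p)*31.982598] = 16.876516
  V(0,0) = exp(-r*dt) * [p*0.000000 + (1-p)*16.876516] = 8.905368

Answer: Price = V(0,0) = 8.9054


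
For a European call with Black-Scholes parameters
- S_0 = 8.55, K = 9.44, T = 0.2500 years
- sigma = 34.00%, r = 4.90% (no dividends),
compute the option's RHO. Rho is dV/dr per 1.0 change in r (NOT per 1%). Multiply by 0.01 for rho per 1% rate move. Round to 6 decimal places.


Answer: Rho = 0.642905

Derivation:
d1 = -0.4254393953; d2 = -0.5954393953
phi(d1) = 0.3644237745; exp(-qT) = 1.0000000000; exp(-rT) = 0.9878247258
N(d2) = 0.2757748993
Rho = K*T*exp(-rT)*N(d2) = 9.4400 * 0.2500 * 0.9878247258 * 0.2757748993 = 0.642905


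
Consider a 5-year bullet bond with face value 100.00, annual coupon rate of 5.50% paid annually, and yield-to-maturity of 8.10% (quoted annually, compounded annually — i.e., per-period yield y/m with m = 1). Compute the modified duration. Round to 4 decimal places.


Answer: Modified duration = 4.1382

Derivation:
Coupon per period c = face * coupon_rate / m = 5.500000
Periods per year m = 1; per-period yield y/m = 0.081000
Number of cashflows N = 5
Cashflows (t years, CF_t, discount factor 1/(1+y/m)^(m*t), PV):
  t = 1.0000: CF_t = 5.500000, DF = 0.925069, PV = 5.087882
  t = 2.0000: CF_t = 5.500000, DF = 0.855753, PV = 4.706643
  t = 3.0000: CF_t = 5.500000, DF = 0.791631, PV = 4.353972
  t = 4.0000: CF_t = 5.500000, DF = 0.732314, PV = 4.027726
  t = 5.0000: CF_t = 105.500000, DF = 0.677441, PV = 71.470034
Price P = sum_t PV_t = 89.646257
First compute Macaulay numerator sum_t t * PV_t:
  t * PV_t at t = 1.0000: 5.087882
  t * PV_t at t = 2.0000: 9.413287
  t * PV_t at t = 3.0000: 13.061915
  t * PV_t at t = 4.0000: 16.110904
  t * PV_t at t = 5.0000: 357.350171
Macaulay duration D = 401.024159 / 89.646257 = 4.473407
Modified duration = D / (1 + y/m) = 4.473407 / (1 + 0.081000) = 4.138211


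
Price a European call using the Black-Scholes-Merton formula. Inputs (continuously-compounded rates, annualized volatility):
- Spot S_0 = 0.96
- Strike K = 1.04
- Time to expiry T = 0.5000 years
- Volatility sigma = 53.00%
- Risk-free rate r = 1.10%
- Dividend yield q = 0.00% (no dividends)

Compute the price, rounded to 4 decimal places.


d1 = (ln(S/K) + (r - q + 0.5*sigma^2) * T) / (sigma * sqrt(T)) = -0.01152106
d2 = d1 - sigma * sqrt(T) = -0.38628765
exp(-rT) = 0.99451510; exp(-qT) = 1.00000000
C = S_0 * exp(-qT) * N(d1) - K * exp(-rT) * N(d2)
N(d1) = 0.49540386; N(d2) = 0.34964182
C = 0.9600 * 1.00000000 * 0.49540386 - 1.0400 * 0.99451510 * 0.34964182 = 0.1140

Answer: Price = 0.1140


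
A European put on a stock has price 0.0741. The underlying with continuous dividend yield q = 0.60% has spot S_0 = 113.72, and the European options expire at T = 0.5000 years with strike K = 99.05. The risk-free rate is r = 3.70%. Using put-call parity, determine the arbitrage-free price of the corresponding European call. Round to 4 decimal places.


Answer: Call price = 16.2190

Derivation:
Put-call parity: C - P = S_0 * exp(-qT) - K * exp(-rT).
S_0 * exp(-qT) = 113.7200 * 0.99700450 = 113.37935123
K * exp(-rT) = 99.0500 * 0.98167007 = 97.23442089
C = P + S*exp(-qT) - K*exp(-rT)
C = 0.0741 + 113.37935123 - 97.23442089 = 16.2190


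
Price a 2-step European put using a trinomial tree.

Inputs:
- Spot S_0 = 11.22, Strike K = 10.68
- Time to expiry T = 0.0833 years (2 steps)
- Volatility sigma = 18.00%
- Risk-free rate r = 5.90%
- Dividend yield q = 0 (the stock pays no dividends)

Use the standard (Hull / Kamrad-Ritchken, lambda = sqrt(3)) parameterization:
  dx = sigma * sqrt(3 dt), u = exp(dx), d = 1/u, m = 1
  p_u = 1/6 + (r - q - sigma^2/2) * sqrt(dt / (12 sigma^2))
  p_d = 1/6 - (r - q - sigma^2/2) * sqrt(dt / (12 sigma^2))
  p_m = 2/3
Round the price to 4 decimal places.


Answer: Price = V(0,0) = 0.0493

Derivation:
dt = T/N = 0.041650; dx = sigma*sqrt(3*dt) = 0.063627
u = exp(dx) = 1.065695; d = 1/u = 0.938355
p_u = 0.180675, p_m = 0.666667, p_d = 0.152658
Discount per step: exp(-r*dt) = 0.997546
Stock lattice S(k, j) with j the centered position index:
  k=0: S(0,+0) = 11.2200
  k=1: S(1,-1) = 10.5283; S(1,+0) = 11.2200; S(1,+1) = 11.9571
  k=2: S(2,-2) = 9.8793; S(2,-1) = 10.5283; S(2,+0) = 11.2200; S(2,+1) = 11.9571; S(2,+2) = 12.7426
Terminal payoffs V(N, j) = max(K - S_T, 0):
  V(2,-2) = 0.800676; V(2,-1) = 0.151656; V(2,+0) = 0.000000; V(2,+1) = 0.000000; V(2,+2) = 0.000000
Backward induction: V(k, j) = exp(-r*dt) * [p_u * V(k+1, j+1) + p_m * V(k+1, j) + p_d * V(k+1, j-1)]
  V(1,-1) = exp(-r*dt) * [p_u*0.000000 + p_m*0.151656 + p_d*0.800676] = 0.222786
  V(1,+0) = exp(-r*dt) * [p_u*0.000000 + p_m*0.000000 + p_d*0.151656] = 0.023095
  V(1,+1) = exp(-r*dt) * [p_u*0.000000 + p_m*0.000000 + p_d*0.000000] = 0.000000
  V(0,+0) = exp(-r*dt) * [p_u*0.000000 + p_m*0.023095 + p_d*0.222786] = 0.049285


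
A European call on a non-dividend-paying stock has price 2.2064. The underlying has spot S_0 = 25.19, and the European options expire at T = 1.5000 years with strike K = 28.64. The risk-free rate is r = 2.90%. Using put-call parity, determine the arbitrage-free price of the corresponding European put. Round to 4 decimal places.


Put-call parity: C - P = S_0 * exp(-qT) - K * exp(-rT).
S_0 * exp(-qT) = 25.1900 * 1.00000000 = 25.19000000
K * exp(-rT) = 28.6400 * 0.95743255 = 27.42086835
P = C - S*exp(-qT) + K*exp(-rT)
P = 2.2064 - 25.19000000 + 27.42086835 = 4.4373

Answer: Put price = 4.4373


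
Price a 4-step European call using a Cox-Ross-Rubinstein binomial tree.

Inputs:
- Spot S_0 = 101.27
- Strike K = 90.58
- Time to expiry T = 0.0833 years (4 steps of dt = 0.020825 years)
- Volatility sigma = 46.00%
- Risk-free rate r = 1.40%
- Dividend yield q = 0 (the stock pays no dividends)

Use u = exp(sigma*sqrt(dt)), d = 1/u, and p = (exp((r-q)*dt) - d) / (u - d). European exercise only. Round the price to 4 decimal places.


dt = T/N = 0.020825
u = exp(sigma*sqrt(dt)) = 1.068635; d = 1/u = 0.935773
p = (exp((r-q)*dt) - d) / (u - d) = 0.485605
Discount per step: exp(-r*dt) = 0.999708
Stock lattice S(k, i) with i counting down-moves:
  k=0: S(0,0) = 101.2700
  k=1: S(1,0) = 108.2207; S(1,1) = 94.7658
  k=2: S(2,0) = 115.6484; S(2,1) = 101.2700; S(2,2) = 88.6793
  k=3: S(3,0) = 123.5859; S(3,1) = 108.2207; S(3,2) = 94.7658; S(3,3) = 82.9837
  k=4: S(4,0) = 132.0682; S(4,1) = 115.6484; S(4,2) = 101.2700; S(4,3) = 88.6793; S(4,4) = 77.6539
Terminal payoffs V(N, i) = max(S_T - K, 0):
  V(4,0) = 41.488169; V(4,1) = 25.068361; V(4,2) = 10.690000; V(4,3) = 0.000000; V(4,4) = 0.000000
Backward induction: V(k, i) = exp(-r*dt) * [p * V(k+1, i) + (1-p) * V(k+1, i+1)].
  V(3,0) = exp(-r*dt) * [p*41.488169 + (1-p)*25.068361] = 33.032275
  V(3,1) = exp(-r*dt) * [p*25.068361 + (1-p)*10.690000] = 17.667057
  V(3,2) = exp(-r*dt) * [p*10.690000 + (1-p)*0.000000] = 5.189607
  V(3,3) = exp(-r*dt) * [p*0.000000 + (1-p)*0.000000] = 0.000000
  V(2,0) = exp(-r*dt) * [p*33.032275 + (1-p)*17.667057] = 25.121163
  V(2,1) = exp(-r*dt) * [p*17.667057 + (1-p)*5.189607] = 11.245444
  V(2,2) = exp(-r*dt) * [p*5.189607 + (1-p)*0.000000] = 2.519366
  V(1,0) = exp(-r*dt) * [p*25.121163 + (1-p)*11.245444] = 17.978324
  V(1,1) = exp(-r*dt) * [p*11.245444 + (1-p)*2.519366] = 6.754826
  V(0,0) = exp(-r*dt) * [p*17.978324 + (1-p)*6.754826] = 12.201459

Answer: Price = V(0,0) = 12.2015


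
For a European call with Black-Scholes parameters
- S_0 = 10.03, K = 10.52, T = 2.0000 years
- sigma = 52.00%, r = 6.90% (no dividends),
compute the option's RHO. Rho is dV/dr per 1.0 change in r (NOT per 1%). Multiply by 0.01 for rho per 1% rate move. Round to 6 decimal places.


d1 = 0.4904905947; d2 = -0.2449004577
phi(d1) = 0.3537272847; exp(-qT) = 1.0000000000; exp(-rT) = 0.8710986917
N(d2) = 0.4032667536
Rho = K*T*exp(-rT)*N(d2) = 10.5200 * 2.0000 * 0.8710986917 * 0.4032667536 = 7.391039

Answer: Rho = 7.391039


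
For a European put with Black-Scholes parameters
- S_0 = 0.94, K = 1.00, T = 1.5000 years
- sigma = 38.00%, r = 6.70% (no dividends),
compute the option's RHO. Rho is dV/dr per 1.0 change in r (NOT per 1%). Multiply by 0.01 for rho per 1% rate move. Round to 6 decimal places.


Answer: Rho = -0.759010

Derivation:
d1 = 0.3156932382; d2 = -0.1497098129
phi(d1) = 0.3795497324; exp(-qT) = 1.0000000000; exp(-rT) = 0.9043851124
N(-d2) = 0.5595032171
Rho = -K*T*exp(-rT)*N(-d2) = -1.0000 * 1.5000 * 0.9043851124 * 0.5595032171 = -0.759010


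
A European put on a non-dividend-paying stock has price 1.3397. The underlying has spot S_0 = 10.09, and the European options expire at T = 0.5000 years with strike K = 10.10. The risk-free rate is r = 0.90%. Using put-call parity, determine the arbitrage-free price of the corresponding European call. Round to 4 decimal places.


Answer: Call price = 1.3750

Derivation:
Put-call parity: C - P = S_0 * exp(-qT) - K * exp(-rT).
S_0 * exp(-qT) = 10.0900 * 1.00000000 = 10.09000000
K * exp(-rT) = 10.1000 * 0.99551011 = 10.05465211
C = P + S*exp(-qT) - K*exp(-rT)
C = 1.3397 + 10.09000000 - 10.05465211 = 1.3750


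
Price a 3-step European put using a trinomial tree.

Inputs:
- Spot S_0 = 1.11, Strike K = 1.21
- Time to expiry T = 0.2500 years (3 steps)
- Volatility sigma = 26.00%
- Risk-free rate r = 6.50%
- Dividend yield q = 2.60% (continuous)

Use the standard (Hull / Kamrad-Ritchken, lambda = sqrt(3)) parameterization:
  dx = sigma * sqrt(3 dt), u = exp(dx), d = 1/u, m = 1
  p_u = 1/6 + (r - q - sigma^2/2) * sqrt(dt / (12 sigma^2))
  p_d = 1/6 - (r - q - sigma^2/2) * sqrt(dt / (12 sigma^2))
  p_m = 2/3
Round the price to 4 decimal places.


dt = T/N = 0.083333; dx = sigma*sqrt(3*dt) = 0.130000
u = exp(dx) = 1.138828; d = 1/u = 0.878095
p_u = 0.168333, p_m = 0.666667, p_d = 0.165000
Discount per step: exp(-r*dt) = 0.994598
Stock lattice S(k, j) with j the centered position index:
  k=0: S(0,+0) = 1.1100
  k=1: S(1,-1) = 0.9747; S(1,+0) = 1.1100; S(1,+1) = 1.2641
  k=2: S(2,-2) = 0.8559; S(2,-1) = 0.9747; S(2,+0) = 1.1100; S(2,+1) = 1.2641; S(2,+2) = 1.4396
  k=3: S(3,-3) = 0.7515; S(3,-2) = 0.8559; S(3,-1) = 0.9747; S(3,+0) = 1.1100; S(3,+1) = 1.2641; S(3,+2) = 1.4396; S(3,+3) = 1.6394
Terminal payoffs V(N, j) = max(K - S_T, 0):
  V(3,-3) = 0.458467; V(3,-2) = 0.354133; V(3,-1) = 0.235314; V(3,+0) = 0.100000; V(3,+1) = 0.000000; V(3,+2) = 0.000000; V(3,+3) = 0.000000
Backward induction: V(k, j) = exp(-r*dt) * [p_u * V(k+1, j+1) + p_m * V(k+1, j) + p_d * V(k+1, j-1)]
  V(2,-2) = exp(-r*dt) * [p_u*0.235314 + p_m*0.354133 + p_d*0.458467] = 0.349449
  V(2,-1) = exp(-r*dt) * [p_u*0.100000 + p_m*0.235314 + p_d*0.354133] = 0.230887
  V(2,+0) = exp(-r*dt) * [p_u*0.000000 + p_m*0.100000 + p_d*0.235314] = 0.104924
  V(2,+1) = exp(-r*dt) * [p_u*0.000000 + p_m*0.000000 + p_d*0.100000] = 0.016411
  V(2,+2) = exp(-r*dt) * [p_u*0.000000 + p_m*0.000000 + p_d*0.000000] = 0.000000
  V(1,-1) = exp(-r*dt) * [p_u*0.104924 + p_m*0.230887 + p_d*0.349449] = 0.228008
  V(1,+0) = exp(-r*dt) * [p_u*0.016411 + p_m*0.104924 + p_d*0.230887] = 0.110209
  V(1,+1) = exp(-r*dt) * [p_u*0.000000 + p_m*0.016411 + p_d*0.104924] = 0.028100
  V(0,+0) = exp(-r*dt) * [p_u*0.028100 + p_m*0.110209 + p_d*0.228008] = 0.115199

Answer: Price = V(0,0) = 0.1152


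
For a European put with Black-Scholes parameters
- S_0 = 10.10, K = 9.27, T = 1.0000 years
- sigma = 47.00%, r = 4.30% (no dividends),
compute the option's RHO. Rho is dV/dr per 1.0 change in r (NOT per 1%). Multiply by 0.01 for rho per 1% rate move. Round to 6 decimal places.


Answer: Rho = -4.302006

Derivation:
d1 = 0.5089405197; d2 = 0.0389405197
phi(d1) = 0.3504810080; exp(-qT) = 1.0000000000; exp(-rT) = 0.9579113901
N(-d2) = 0.4844689055
Rho = -K*T*exp(-rT)*N(-d2) = -9.2700 * 1.0000 * 0.9579113901 * 0.4844689055 = -4.302006


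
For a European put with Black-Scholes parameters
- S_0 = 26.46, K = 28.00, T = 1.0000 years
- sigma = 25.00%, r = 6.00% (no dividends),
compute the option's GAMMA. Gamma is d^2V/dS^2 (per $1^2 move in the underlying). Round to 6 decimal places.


Answer: Gamma = 0.059731

Derivation:
d1 = 0.1387185940; d2 = -0.1112814060
phi(d1) = 0.3951222938; exp(-qT) = 1.0000000000; exp(-rT) = 0.9417645336
Gamma = exp(-qT) * phi(d1) / (S * sigma * sqrt(T)) = 1.0000000000 * 0.3951222938 / (26.4600 * 0.2500 * 1.0000000000) = 0.059731


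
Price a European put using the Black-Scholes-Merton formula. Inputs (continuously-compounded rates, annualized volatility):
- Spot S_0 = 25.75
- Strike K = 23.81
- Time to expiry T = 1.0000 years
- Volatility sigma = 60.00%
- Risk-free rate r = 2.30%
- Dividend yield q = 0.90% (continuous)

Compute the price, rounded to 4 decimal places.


Answer: Price = 4.6932

Derivation:
d1 = (ln(S/K) + (r - q + 0.5*sigma^2) * T) / (sigma * sqrt(T)) = 0.45388161
d2 = d1 - sigma * sqrt(T) = -0.14611839
exp(-rT) = 0.97726248; exp(-qT) = 0.99104038
P = K * exp(-rT) * N(-d2) - S_0 * exp(-qT) * N(-d1)
N(-d1) = 0.32495702; N(-d2) = 0.55808604
P = 23.8100 * 0.97726248 * 0.55808604 - 25.7500 * 0.99104038 * 0.32495702 = 4.6932


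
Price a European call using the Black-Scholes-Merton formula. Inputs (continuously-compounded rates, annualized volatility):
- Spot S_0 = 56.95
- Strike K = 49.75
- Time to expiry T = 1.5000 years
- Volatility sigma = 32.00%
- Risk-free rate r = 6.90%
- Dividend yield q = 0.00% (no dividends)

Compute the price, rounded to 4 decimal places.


d1 = (ln(S/K) + (r - q + 0.5*sigma^2) * T) / (sigma * sqrt(T)) = 0.80492077
d2 = d1 - sigma * sqrt(T) = 0.41300241
exp(-rT) = 0.90167602; exp(-qT) = 1.00000000
C = S_0 * exp(-qT) * N(d1) - K * exp(-rT) * N(d2)
N(d1) = 0.78956730; N(d2) = 0.66019758
C = 56.9500 * 1.00000000 * 0.78956730 - 49.7500 * 0.90167602 * 0.66019758 = 15.3505

Answer: Price = 15.3505


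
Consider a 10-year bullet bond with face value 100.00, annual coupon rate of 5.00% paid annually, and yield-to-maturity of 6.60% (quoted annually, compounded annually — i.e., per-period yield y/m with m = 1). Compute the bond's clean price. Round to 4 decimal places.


Answer: Price = 88.5515

Derivation:
Coupon per period c = face * coupon_rate / m = 5.000000
Periods per year m = 1; per-period yield y/m = 0.066000
Number of cashflows N = 10
Cashflows (t years, CF_t, discount factor 1/(1+y/m)^(m*t), PV):
  t = 1.0000: CF_t = 5.000000, DF = 0.938086, PV = 4.690432
  t = 2.0000: CF_t = 5.000000, DF = 0.880006, PV = 4.400030
  t = 3.0000: CF_t = 5.000000, DF = 0.825521, PV = 4.127607
  t = 4.0000: CF_t = 5.000000, DF = 0.774410, PV = 3.872052
  t = 5.0000: CF_t = 5.000000, DF = 0.726464, PV = 3.632319
  t = 6.0000: CF_t = 5.000000, DF = 0.681486, PV = 3.407429
  t = 7.0000: CF_t = 5.000000, DF = 0.639292, PV = 3.196462
  t = 8.0000: CF_t = 5.000000, DF = 0.599711, PV = 2.998557
  t = 9.0000: CF_t = 5.000000, DF = 0.562581, PV = 2.812906
  t = 10.0000: CF_t = 105.000000, DF = 0.527750, PV = 55.413713
Price P = sum_t PV_t = 88.551507


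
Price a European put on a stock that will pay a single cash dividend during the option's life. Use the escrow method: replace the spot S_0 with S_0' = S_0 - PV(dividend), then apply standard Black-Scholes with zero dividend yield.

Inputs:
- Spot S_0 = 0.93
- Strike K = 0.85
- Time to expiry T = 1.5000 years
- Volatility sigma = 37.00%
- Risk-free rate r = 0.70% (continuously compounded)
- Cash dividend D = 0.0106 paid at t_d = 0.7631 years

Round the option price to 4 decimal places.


PV(D) = D * exp(-r * t_d) = 0.0106 * 0.99467254 = 0.01054353
S_0' = S_0 - PV(D) = 0.9300 - 0.01054353 = 0.91945647
d1 = (ln(S_0'/K) + (r + sigma^2/2)*T) / (sigma*sqrt(T)) = 0.42308062
d2 = d1 - sigma*sqrt(T) = -0.03007498
exp(-rT) = 0.98955493
N(-d1) = 0.33611822; N(-d2) = 0.51199637
P = K * exp(-rT) * N(-d2) - S_0' * N(-d1) = 0.8500 * 0.98955493 * 0.51199637 - 0.91945647 * 0.33611822 = 0.1216

Answer: Price = 0.1216


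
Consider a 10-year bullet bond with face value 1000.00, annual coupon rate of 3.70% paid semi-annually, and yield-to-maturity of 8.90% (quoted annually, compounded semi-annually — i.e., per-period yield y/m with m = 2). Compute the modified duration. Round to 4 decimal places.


Answer: Modified duration = 7.6589

Derivation:
Coupon per period c = face * coupon_rate / m = 18.500000
Periods per year m = 2; per-period yield y/m = 0.044500
Number of cashflows N = 20
Cashflows (t years, CF_t, discount factor 1/(1+y/m)^(m*t), PV):
  t = 0.5000: CF_t = 18.500000, DF = 0.957396, PV = 17.711824
  t = 1.0000: CF_t = 18.500000, DF = 0.916607, PV = 16.957227
  t = 1.5000: CF_t = 18.500000, DF = 0.877556, PV = 16.234780
  t = 2.0000: CF_t = 18.500000, DF = 0.840168, PV = 15.543111
  t = 2.5000: CF_t = 18.500000, DF = 0.804374, PV = 14.880911
  t = 3.0000: CF_t = 18.500000, DF = 0.770104, PV = 14.246923
  t = 3.5000: CF_t = 18.500000, DF = 0.737294, PV = 13.639945
  t = 4.0000: CF_t = 18.500000, DF = 0.705883, PV = 13.058827
  t = 4.5000: CF_t = 18.500000, DF = 0.675809, PV = 12.502467
  t = 5.0000: CF_t = 18.500000, DF = 0.647017, PV = 11.969811
  t = 5.5000: CF_t = 18.500000, DF = 0.619451, PV = 11.459848
  t = 6.0000: CF_t = 18.500000, DF = 0.593060, PV = 10.971611
  t = 6.5000: CF_t = 18.500000, DF = 0.567793, PV = 10.504175
  t = 7.0000: CF_t = 18.500000, DF = 0.543603, PV = 10.056654
  t = 7.5000: CF_t = 18.500000, DF = 0.520443, PV = 9.628199
  t = 8.0000: CF_t = 18.500000, DF = 0.498270, PV = 9.217998
  t = 8.5000: CF_t = 18.500000, DF = 0.477042, PV = 8.825274
  t = 9.0000: CF_t = 18.500000, DF = 0.456718, PV = 8.449281
  t = 9.5000: CF_t = 18.500000, DF = 0.437260, PV = 8.089306
  t = 10.0000: CF_t = 1018.500000, DF = 0.418631, PV = 426.375407
Price P = sum_t PV_t = 660.323577
First compute Macaulay numerator sum_t t * PV_t:
  t * PV_t at t = 0.5000: 8.855912
  t * PV_t at t = 1.0000: 16.957227
  t * PV_t at t = 1.5000: 24.352169
  t * PV_t at t = 2.0000: 31.086222
  t * PV_t at t = 2.5000: 37.202276
  t * PV_t at t = 3.0000: 42.740768
  t * PV_t at t = 3.5000: 47.739807
  t * PV_t at t = 4.0000: 52.235309
  t * PV_t at t = 4.5000: 56.261103
  t * PV_t at t = 5.0000: 59.849054
  t * PV_t at t = 5.5000: 63.029162
  t * PV_t at t = 6.0000: 65.829665
  t * PV_t at t = 6.5000: 68.277138
  t * PV_t at t = 7.0000: 70.396578
  t * PV_t at t = 7.5000: 72.211493
  t * PV_t at t = 8.0000: 73.743986
  t * PV_t at t = 8.5000: 75.014825
  t * PV_t at t = 9.0000: 76.043525
  t * PV_t at t = 9.5000: 76.848411
  t * PV_t at t = 10.0000: 4263.754070
Macaulay duration D = 5282.428701 / 660.323577 = 7.999758
Modified duration = D / (1 + y/m) = 7.999758 / (1 + 0.044500) = 7.658935


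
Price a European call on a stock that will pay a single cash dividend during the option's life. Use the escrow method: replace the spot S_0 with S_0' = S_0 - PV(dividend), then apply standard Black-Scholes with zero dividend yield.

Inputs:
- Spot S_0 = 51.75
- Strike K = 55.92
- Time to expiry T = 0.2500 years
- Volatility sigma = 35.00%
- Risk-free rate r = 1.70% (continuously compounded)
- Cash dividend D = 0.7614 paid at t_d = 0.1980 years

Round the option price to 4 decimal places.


PV(D) = D * exp(-r * t_d) = 0.7614 * 0.99663966 = 0.75884144
S_0' = S_0 - PV(D) = 51.7500 - 0.75884144 = 50.99115856
d1 = (ln(S_0'/K) + (r + sigma^2/2)*T) / (sigma*sqrt(T)) = -0.41547052
d2 = d1 - sigma*sqrt(T) = -0.59047052
exp(-rT) = 0.99575902
N(d1) = 0.33889874; N(d2) = 0.27743762
C = S_0' * N(d1) - K * exp(-rT) * N(d2) = 50.99115856 * 0.33889874 - 55.9200 * 0.99575902 * 0.27743762 = 1.8323

Answer: Price = 1.8323


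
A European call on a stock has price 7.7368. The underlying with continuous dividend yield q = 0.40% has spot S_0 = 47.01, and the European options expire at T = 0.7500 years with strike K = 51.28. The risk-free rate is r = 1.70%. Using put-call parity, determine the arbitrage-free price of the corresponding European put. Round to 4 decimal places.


Put-call parity: C - P = S_0 * exp(-qT) - K * exp(-rT).
S_0 * exp(-qT) = 47.0100 * 0.99700450 = 46.86918133
K * exp(-rT) = 51.2800 * 0.98733094 = 50.63033044
P = C - S*exp(-qT) + K*exp(-rT)
P = 7.7368 - 46.86918133 + 50.63033044 = 11.4979

Answer: Put price = 11.4979


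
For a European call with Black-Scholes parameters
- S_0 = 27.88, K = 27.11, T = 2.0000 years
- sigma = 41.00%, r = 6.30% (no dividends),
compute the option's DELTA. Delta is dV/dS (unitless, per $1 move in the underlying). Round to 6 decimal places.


Answer: Delta = 0.710731

Derivation:
d1 = 0.5555219246; d2 = -0.0243056360
phi(d1) = 0.3418986819; exp(-qT) = 1.0000000000; exp(-rT) = 0.8816148468
N(d1) = 0.7107311410
Delta = exp(-qT) * N(d1) = 1.0000000000 * 0.7107311410 = 0.710731


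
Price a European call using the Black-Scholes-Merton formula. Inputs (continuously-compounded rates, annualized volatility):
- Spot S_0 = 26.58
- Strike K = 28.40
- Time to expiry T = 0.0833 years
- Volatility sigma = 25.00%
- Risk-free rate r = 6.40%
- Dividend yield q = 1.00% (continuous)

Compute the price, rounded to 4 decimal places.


d1 = (ln(S/K) + (r - q + 0.5*sigma^2) * T) / (sigma * sqrt(T)) = -0.81947614
d2 = d1 - sigma * sqrt(T) = -0.89163049
exp(-rT) = 0.99468299; exp(-qT) = 0.99916735
C = S_0 * exp(-qT) * N(d1) - K * exp(-rT) * N(d2)
N(d1) = 0.20625741; N(d2) = 0.18629551
C = 26.5800 * 0.99916735 * 0.20625741 - 28.4000 * 0.99468299 * 0.18629551 = 0.2151

Answer: Price = 0.2151


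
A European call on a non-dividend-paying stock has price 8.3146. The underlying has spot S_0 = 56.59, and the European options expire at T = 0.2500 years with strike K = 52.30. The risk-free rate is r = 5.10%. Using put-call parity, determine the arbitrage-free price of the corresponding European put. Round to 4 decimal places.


Put-call parity: C - P = S_0 * exp(-qT) - K * exp(-rT).
S_0 * exp(-qT) = 56.5900 * 1.00000000 = 56.59000000
K * exp(-rT) = 52.3000 * 0.98733094 = 51.63740800
P = C - S*exp(-qT) + K*exp(-rT)
P = 8.3146 - 56.59000000 + 51.63740800 = 3.3620

Answer: Put price = 3.3620


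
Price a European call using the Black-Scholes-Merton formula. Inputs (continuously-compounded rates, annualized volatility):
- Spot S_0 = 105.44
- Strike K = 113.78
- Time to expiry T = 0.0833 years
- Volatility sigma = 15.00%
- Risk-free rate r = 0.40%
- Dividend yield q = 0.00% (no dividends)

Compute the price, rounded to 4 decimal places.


d1 = (ln(S/K) + (r - q + 0.5*sigma^2) * T) / (sigma * sqrt(T)) = -1.72903332
d2 = d1 - sigma * sqrt(T) = -1.77232593
exp(-rT) = 0.99966686; exp(-qT) = 1.00000000
C = S_0 * exp(-qT) * N(d1) - K * exp(-rT) * N(d2)
N(d1) = 0.04190157; N(d2) = 0.03817023
C = 105.4400 * 1.00000000 * 0.04190157 - 113.7800 * 0.99966686 * 0.03817023 = 0.0765

Answer: Price = 0.0765


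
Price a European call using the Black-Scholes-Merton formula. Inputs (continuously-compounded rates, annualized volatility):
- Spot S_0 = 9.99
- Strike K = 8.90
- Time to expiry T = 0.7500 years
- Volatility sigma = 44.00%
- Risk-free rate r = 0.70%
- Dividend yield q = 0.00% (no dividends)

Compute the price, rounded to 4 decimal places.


d1 = (ln(S/K) + (r - q + 0.5*sigma^2) * T) / (sigma * sqrt(T)) = 0.50749959
d2 = d1 - sigma * sqrt(T) = 0.12644841
exp(-rT) = 0.99476376; exp(-qT) = 1.00000000
C = S_0 * exp(-qT) * N(d1) - K * exp(-rT) * N(d2)
N(d1) = 0.69409784; N(d2) = 0.55031151
C = 9.9900 * 1.00000000 * 0.69409784 - 8.9000 * 0.99476376 * 0.55031151 = 2.0619

Answer: Price = 2.0619


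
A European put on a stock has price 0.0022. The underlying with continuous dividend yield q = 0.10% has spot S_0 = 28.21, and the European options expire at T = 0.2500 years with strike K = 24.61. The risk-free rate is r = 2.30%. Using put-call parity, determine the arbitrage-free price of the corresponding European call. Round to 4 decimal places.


Answer: Call price = 3.7362

Derivation:
Put-call parity: C - P = S_0 * exp(-qT) - K * exp(-rT).
S_0 * exp(-qT) = 28.2100 * 0.99975003 = 28.20294838
K * exp(-rT) = 24.6100 * 0.99426650 = 24.46889856
C = P + S*exp(-qT) - K*exp(-rT)
C = 0.0022 + 28.20294838 - 24.46889856 = 3.7362


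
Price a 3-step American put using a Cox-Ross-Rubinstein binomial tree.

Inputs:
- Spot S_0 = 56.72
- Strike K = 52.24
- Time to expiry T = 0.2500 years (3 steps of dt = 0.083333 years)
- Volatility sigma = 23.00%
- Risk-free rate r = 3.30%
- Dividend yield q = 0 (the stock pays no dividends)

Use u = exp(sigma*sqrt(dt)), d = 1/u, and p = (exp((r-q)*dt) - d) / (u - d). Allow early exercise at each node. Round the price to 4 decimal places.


dt = T/N = 0.083333
u = exp(sigma*sqrt(dt)) = 1.068649; d = 1/u = 0.935761
p = (exp((r-q)*dt) - d) / (u - d) = 0.504130
Discount per step: exp(-r*dt) = 0.997254
Stock lattice S(k, i) with i counting down-moves:
  k=0: S(0,0) = 56.7200
  k=1: S(1,0) = 60.6138; S(1,1) = 53.0764
  k=2: S(2,0) = 64.7749; S(2,1) = 56.7200; S(2,2) = 49.6668
  k=3: S(3,0) = 69.2216; S(3,1) = 60.6138; S(3,2) = 53.0764; S(3,3) = 46.4762
Terminal payoffs V(N, i) = max(K - S_T, 0):
  V(3,0) = 0.000000; V(3,1) = 0.000000; V(3,2) = 0.000000; V(3,3) = 5.763768
Backward induction: V(k, i) = exp(-r*dt) * [p * V(k+1, i) + (1-p) * V(k+1, i+1)]; then take max(V_cont, immediate exercise) for American.
  V(2,0) = exp(-r*dt) * [p*0.000000 + (1-p)*0.000000] = 0.000000; exercise = 0.000000; V(2,0) = max -> 0.000000
  V(2,1) = exp(-r*dt) * [p*0.000000 + (1-p)*0.000000] = 0.000000; exercise = 0.000000; V(2,1) = max -> 0.000000
  V(2,2) = exp(-r*dt) * [p*0.000000 + (1-p)*5.763768] = 2.850232; exercise = 2.573219; V(2,2) = max -> 2.850232
  V(1,0) = exp(-r*dt) * [p*0.000000 + (1-p)*0.000000] = 0.000000; exercise = 0.000000; V(1,0) = max -> 0.000000
  V(1,1) = exp(-r*dt) * [p*0.000000 + (1-p)*2.850232] = 1.409463; exercise = 0.000000; V(1,1) = max -> 1.409463
  V(0,0) = exp(-r*dt) * [p*0.000000 + (1-p)*1.409463] = 0.696991; exercise = 0.000000; V(0,0) = max -> 0.696991

Answer: Price = V(0,0) = 0.6970


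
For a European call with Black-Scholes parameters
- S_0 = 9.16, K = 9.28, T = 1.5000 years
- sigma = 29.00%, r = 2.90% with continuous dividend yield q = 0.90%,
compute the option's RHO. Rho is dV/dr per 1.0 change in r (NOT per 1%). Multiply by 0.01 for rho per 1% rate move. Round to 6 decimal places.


Answer: Rho = 5.975702

Derivation:
d1 = 0.2254083300; d2 = -0.1297676827
phi(d1) = 0.3889350209; exp(-qT) = 0.9865907163; exp(-rT) = 0.9574325541
N(d2) = 0.4483751161
Rho = K*T*exp(-rT)*N(d2) = 9.2800 * 1.5000 * 0.9574325541 * 0.4483751161 = 5.975702


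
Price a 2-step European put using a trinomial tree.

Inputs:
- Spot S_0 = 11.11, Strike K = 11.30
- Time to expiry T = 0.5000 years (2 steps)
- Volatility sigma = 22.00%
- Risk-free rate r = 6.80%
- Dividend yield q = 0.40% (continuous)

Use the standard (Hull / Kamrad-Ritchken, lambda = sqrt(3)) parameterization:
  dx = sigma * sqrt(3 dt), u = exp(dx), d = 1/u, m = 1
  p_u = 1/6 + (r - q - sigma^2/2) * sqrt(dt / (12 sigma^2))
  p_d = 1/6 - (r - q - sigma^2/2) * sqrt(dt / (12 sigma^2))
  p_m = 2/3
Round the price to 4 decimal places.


dt = T/N = 0.250000; dx = sigma*sqrt(3*dt) = 0.190526
u = exp(dx) = 1.209885; d = 1/u = 0.826525
p_u = 0.192779, p_m = 0.666667, p_d = 0.140555
Discount per step: exp(-r*dt) = 0.983144
Stock lattice S(k, j) with j the centered position index:
  k=0: S(0,+0) = 11.1100
  k=1: S(1,-1) = 9.1827; S(1,+0) = 11.1100; S(1,+1) = 13.4418
  k=2: S(2,-2) = 7.5897; S(2,-1) = 9.1827; S(2,+0) = 11.1100; S(2,+1) = 13.4418; S(2,+2) = 16.2631
Terminal payoffs V(N, j) = max(K - S_T, 0):
  V(2,-2) = 3.710282; V(2,-1) = 2.117312; V(2,+0) = 0.190000; V(2,+1) = 0.000000; V(2,+2) = 0.000000
Backward induction: V(k, j) = exp(-r*dt) * [p_u * V(k+1, j+1) + p_m * V(k+1, j) + p_d * V(k+1, j-1)]
  V(1,-1) = exp(-r*dt) * [p_u*0.190000 + p_m*2.117312 + p_d*3.710282] = 1.936465
  V(1,+0) = exp(-r*dt) * [p_u*0.000000 + p_m*0.190000 + p_d*2.117312] = 0.417113
  V(1,+1) = exp(-r*dt) * [p_u*0.000000 + p_m*0.000000 + p_d*0.190000] = 0.026255
  V(0,+0) = exp(-r*dt) * [p_u*0.026255 + p_m*0.417113 + p_d*1.936465] = 0.545956

Answer: Price = V(0,0) = 0.5460


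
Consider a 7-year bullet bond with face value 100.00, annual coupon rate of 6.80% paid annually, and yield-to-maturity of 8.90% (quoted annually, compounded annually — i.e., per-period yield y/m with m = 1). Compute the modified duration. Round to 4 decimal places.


Coupon per period c = face * coupon_rate / m = 6.800000
Periods per year m = 1; per-period yield y/m = 0.089000
Number of cashflows N = 7
Cashflows (t years, CF_t, discount factor 1/(1+y/m)^(m*t), PV):
  t = 1.0000: CF_t = 6.800000, DF = 0.918274, PV = 6.244261
  t = 2.0000: CF_t = 6.800000, DF = 0.843226, PV = 5.733940
  t = 3.0000: CF_t = 6.800000, DF = 0.774313, PV = 5.265326
  t = 4.0000: CF_t = 6.800000, DF = 0.711031, PV = 4.835010
  t = 5.0000: CF_t = 6.800000, DF = 0.652921, PV = 4.439862
  t = 6.0000: CF_t = 6.800000, DF = 0.599560, PV = 4.077009
  t = 7.0000: CF_t = 106.800000, DF = 0.550560, PV = 58.799833
Price P = sum_t PV_t = 89.395242
First compute Macaulay numerator sum_t t * PV_t:
  t * PV_t at t = 1.0000: 6.244261
  t * PV_t at t = 2.0000: 11.467880
  t * PV_t at t = 3.0000: 15.795978
  t * PV_t at t = 4.0000: 19.340041
  t * PV_t at t = 5.0000: 22.199312
  t * PV_t at t = 6.0000: 24.462052
  t * PV_t at t = 7.0000: 411.598833
Macaulay duration D = 511.108357 / 89.395242 = 5.717400
Modified duration = D / (1 + y/m) = 5.717400 / (1 + 0.089000) = 5.250138

Answer: Modified duration = 5.2501


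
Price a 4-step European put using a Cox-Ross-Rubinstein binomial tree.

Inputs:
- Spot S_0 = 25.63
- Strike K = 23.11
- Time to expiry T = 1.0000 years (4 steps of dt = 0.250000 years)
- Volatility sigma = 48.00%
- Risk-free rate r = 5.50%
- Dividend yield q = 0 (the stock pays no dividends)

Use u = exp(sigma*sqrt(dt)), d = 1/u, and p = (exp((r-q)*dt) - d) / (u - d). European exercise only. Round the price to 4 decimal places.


dt = T/N = 0.250000
u = exp(sigma*sqrt(dt)) = 1.271249; d = 1/u = 0.786628
p = (exp((r-q)*dt) - d) / (u - d) = 0.468855
Discount per step: exp(-r*dt) = 0.986344
Stock lattice S(k, i) with i counting down-moves:
  k=0: S(0,0) = 25.6300
  k=1: S(1,0) = 32.5821; S(1,1) = 20.1613
  k=2: S(2,0) = 41.4200; S(2,1) = 25.6300; S(2,2) = 15.8594
  k=3: S(3,0) = 52.6551; S(3,1) = 32.5821; S(3,2) = 20.1613; S(3,3) = 12.4755
  k=4: S(4,0) = 66.9378; S(4,1) = 41.4200; S(4,2) = 25.6300; S(4,3) = 15.8594; S(4,4) = 9.8135
Terminal payoffs V(N, i) = max(K - S_T, 0):
  V(4,0) = 0.000000; V(4,1) = 0.000000; V(4,2) = 0.000000; V(4,3) = 7.250582; V(4,4) = 13.296455
Backward induction: V(k, i) = exp(-r*dt) * [p * V(k+1, i) + (1-p) * V(k+1, i+1)].
  V(3,0) = exp(-r*dt) * [p*0.000000 + (1-p)*0.000000] = 0.000000
  V(3,1) = exp(-r*dt) * [p*0.000000 + (1-p)*0.000000] = 0.000000
  V(3,2) = exp(-r*dt) * [p*0.000000 + (1-p)*7.250582] = 3.798520
  V(3,3) = exp(-r*dt) * [p*7.250582 + (1-p)*13.296455] = 10.318952
  V(2,0) = exp(-r*dt) * [p*0.000000 + (1-p)*0.000000] = 0.000000
  V(2,1) = exp(-r*dt) * [p*0.000000 + (1-p)*3.798520] = 1.990013
  V(2,2) = exp(-r*dt) * [p*3.798520 + (1-p)*10.318952] = 7.162648
  V(1,0) = exp(-r*dt) * [p*0.000000 + (1-p)*1.990013] = 1.042552
  V(1,1) = exp(-r*dt) * [p*1.990013 + (1-p)*7.162648] = 4.672739
  V(0,0) = exp(-r*dt) * [p*1.042552 + (1-p)*4.672739] = 2.930140

Answer: Price = V(0,0) = 2.9301


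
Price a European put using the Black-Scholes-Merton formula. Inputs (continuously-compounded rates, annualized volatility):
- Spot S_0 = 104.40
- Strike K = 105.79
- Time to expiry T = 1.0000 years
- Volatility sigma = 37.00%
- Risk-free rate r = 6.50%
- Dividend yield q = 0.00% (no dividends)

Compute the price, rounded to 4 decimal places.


d1 = (ln(S/K) + (r - q + 0.5*sigma^2) * T) / (sigma * sqrt(T)) = 0.32492886
d2 = d1 - sigma * sqrt(T) = -0.04507114
exp(-rT) = 0.93706746; exp(-qT) = 1.00000000
P = K * exp(-rT) * N(-d2) - S_0 * exp(-qT) * N(-d1)
N(-d1) = 0.37261746; N(-d2) = 0.51797470
P = 105.7900 * 0.93706746 * 0.51797470 - 104.4000 * 1.00000000 * 0.37261746 = 12.4468

Answer: Price = 12.4468


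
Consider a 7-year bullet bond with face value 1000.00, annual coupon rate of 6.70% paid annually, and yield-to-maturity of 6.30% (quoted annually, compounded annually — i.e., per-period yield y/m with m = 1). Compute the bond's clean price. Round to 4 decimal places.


Answer: Price = 1022.0934

Derivation:
Coupon per period c = face * coupon_rate / m = 67.000000
Periods per year m = 1; per-period yield y/m = 0.063000
Number of cashflows N = 7
Cashflows (t years, CF_t, discount factor 1/(1+y/m)^(m*t), PV):
  t = 1.0000: CF_t = 67.000000, DF = 0.940734, PV = 63.029163
  t = 2.0000: CF_t = 67.000000, DF = 0.884980, PV = 59.293662
  t = 3.0000: CF_t = 67.000000, DF = 0.832531, PV = 55.779550
  t = 4.0000: CF_t = 67.000000, DF = 0.783190, PV = 52.473707
  t = 5.0000: CF_t = 67.000000, DF = 0.736773, PV = 49.363788
  t = 6.0000: CF_t = 67.000000, DF = 0.693107, PV = 46.438183
  t = 7.0000: CF_t = 1067.000000, DF = 0.652029, PV = 695.715321
Price P = sum_t PV_t = 1022.093374


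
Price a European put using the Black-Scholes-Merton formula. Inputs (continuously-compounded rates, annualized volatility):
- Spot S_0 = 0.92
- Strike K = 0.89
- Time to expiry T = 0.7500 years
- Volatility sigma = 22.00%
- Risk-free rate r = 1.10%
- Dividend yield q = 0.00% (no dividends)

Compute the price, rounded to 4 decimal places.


Answer: Price = 0.0514

Derivation:
d1 = (ln(S/K) + (r - q + 0.5*sigma^2) * T) / (sigma * sqrt(T)) = 0.31256803
d2 = d1 - sigma * sqrt(T) = 0.12204244
exp(-rT) = 0.99178394; exp(-qT) = 1.00000000
P = K * exp(-rT) * N(-d2) - S_0 * exp(-qT) * N(-d1)
N(-d1) = 0.37730444; N(-d2) = 0.45143270
P = 0.8900 * 0.99178394 * 0.45143270 - 0.9200 * 1.00000000 * 0.37730444 = 0.0514


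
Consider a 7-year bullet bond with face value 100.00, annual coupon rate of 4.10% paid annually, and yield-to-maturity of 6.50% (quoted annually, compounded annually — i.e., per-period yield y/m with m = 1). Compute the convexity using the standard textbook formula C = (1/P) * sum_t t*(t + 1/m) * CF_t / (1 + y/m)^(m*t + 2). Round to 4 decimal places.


Coupon per period c = face * coupon_rate / m = 4.100000
Periods per year m = 1; per-period yield y/m = 0.065000
Number of cashflows N = 7
Cashflows (t years, CF_t, discount factor 1/(1+y/m)^(m*t), PV):
  t = 1.0000: CF_t = 4.100000, DF = 0.938967, PV = 3.849765
  t = 2.0000: CF_t = 4.100000, DF = 0.881659, PV = 3.614803
  t = 3.0000: CF_t = 4.100000, DF = 0.827849, PV = 3.394181
  t = 4.0000: CF_t = 4.100000, DF = 0.777323, PV = 3.187025
  t = 5.0000: CF_t = 4.100000, DF = 0.729881, PV = 2.992511
  t = 6.0000: CF_t = 4.100000, DF = 0.685334, PV = 2.809870
  t = 7.0000: CF_t = 104.100000, DF = 0.643506, PV = 66.988997
Price P = sum_t PV_t = 86.837153
Convexity numerator sum_t t*(t + 1/m) * CF_t / (1+y/m)^(m*t + 2):
  t = 1.0000: term = 6.788363
  t = 2.0000: term = 19.122148
  t = 3.0000: term = 35.910137
  t = 4.0000: term = 56.197398
  t = 5.0000: term = 79.151264
  t = 6.0000: term = 104.048611
  t = 7.0000: term = 3307.442377
Convexity = (1/P) * sum = 3608.660297 / 86.837153 = 41.556640

Answer: Convexity = 41.5566
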